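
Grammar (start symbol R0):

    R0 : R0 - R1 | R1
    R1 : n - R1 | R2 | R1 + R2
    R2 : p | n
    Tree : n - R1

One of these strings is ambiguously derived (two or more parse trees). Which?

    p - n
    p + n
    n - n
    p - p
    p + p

n - n

p - n: 1 tree
p + n: 1 tree
n - n: 2 trees
p - p: 1 tree
p + p: 1 tree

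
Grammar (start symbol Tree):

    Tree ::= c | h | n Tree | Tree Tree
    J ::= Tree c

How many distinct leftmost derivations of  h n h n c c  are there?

Parse trees for h n h n c c (showing first 6 of 12):
  [Tree [Tree h] [Tree n [Tree [Tree h] [Tree n [Tree [Tree c] [Tree c]]]]]]
  [Tree [Tree h] [Tree n [Tree [Tree h] [Tree [Tree n [Tree c]] [Tree c]]]]]
  [Tree [Tree h] [Tree n [Tree [Tree [Tree h] [Tree n [Tree c]]] [Tree c]]]]
  [Tree [Tree h] [Tree [Tree n [Tree h]] [Tree n [Tree [Tree c] [Tree c]]]]]
  [Tree [Tree h] [Tree [Tree n [Tree h]] [Tree [Tree n [Tree c]] [Tree c]]]]
  [Tree [Tree h] [Tree [Tree n [Tree [Tree h] [Tree n [Tree c]]]] [Tree c]]]

12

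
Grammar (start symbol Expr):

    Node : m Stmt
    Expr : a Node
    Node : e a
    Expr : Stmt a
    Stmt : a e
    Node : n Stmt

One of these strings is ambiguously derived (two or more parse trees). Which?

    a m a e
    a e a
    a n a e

a e a

a m a e: 1 tree
a e a: 2 trees
a n a e: 1 tree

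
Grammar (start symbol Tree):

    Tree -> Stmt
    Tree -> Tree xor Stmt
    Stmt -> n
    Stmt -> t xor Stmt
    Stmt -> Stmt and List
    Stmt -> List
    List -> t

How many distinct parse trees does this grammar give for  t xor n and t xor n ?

Parse trees for t xor n and t xor n:
  [Tree [Tree [Stmt t xor [Stmt [Stmt n] and [List t]]]] xor [Stmt n]]
  [Tree [Tree [Stmt [Stmt t xor [Stmt n]] and [List t]]] xor [Stmt n]]
  [Tree [Tree [Tree [Stmt [List t]]] xor [Stmt [Stmt n] and [List t]]] xor [Stmt n]]

3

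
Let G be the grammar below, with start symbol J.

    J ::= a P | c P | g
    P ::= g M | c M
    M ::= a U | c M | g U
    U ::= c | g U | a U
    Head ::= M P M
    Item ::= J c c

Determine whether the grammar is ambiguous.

Unambiguous

Only J, P, M, U are reachable from J; ignoring the rest: Each reachable nonterminal has at most one production per leading terminal, and all productions are right-linear; the derivation is determined token-by-token.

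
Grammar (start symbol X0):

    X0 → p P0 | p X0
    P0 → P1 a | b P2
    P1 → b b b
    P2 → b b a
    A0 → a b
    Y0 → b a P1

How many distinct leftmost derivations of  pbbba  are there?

2

Parse trees for pbbba:
  [X0 p [P0 [P1 b b b] a]]
  [X0 p [P0 b [P2 b b a]]]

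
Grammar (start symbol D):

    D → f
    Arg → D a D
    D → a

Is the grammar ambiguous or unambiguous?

Unambiguous

(Arg is unreachable from D, so its rules don't affect L(D).) Each reachable nonterminal has at most one production per leading terminal, and all productions are right-linear; the derivation is determined token-by-token.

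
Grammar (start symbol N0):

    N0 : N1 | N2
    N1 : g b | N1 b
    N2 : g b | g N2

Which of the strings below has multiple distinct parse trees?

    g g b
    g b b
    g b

g g b: 1 tree
g b b: 1 tree
g b: 2 trees

g b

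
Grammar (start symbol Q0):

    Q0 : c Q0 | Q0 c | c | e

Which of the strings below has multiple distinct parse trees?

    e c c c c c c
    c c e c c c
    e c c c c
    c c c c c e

c c e c c c

e c c c c c c: 1 tree
c c e c c c: 10 trees
e c c c c: 1 tree
c c c c c e: 1 tree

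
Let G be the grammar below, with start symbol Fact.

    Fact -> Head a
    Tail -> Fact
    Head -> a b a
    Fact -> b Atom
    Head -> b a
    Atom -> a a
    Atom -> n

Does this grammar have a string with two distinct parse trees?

Witness: b a a

Derivation 1: Fact ⇒ Head a ⇒ b a a
Derivation 2: Fact ⇒ b Atom ⇒ b a a

Two distinct leftmost derivations for the same string.

Ambiguous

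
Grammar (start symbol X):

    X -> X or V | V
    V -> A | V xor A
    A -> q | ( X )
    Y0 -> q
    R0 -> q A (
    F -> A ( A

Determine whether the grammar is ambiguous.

Only X, V, A are reachable from X; ignoring the rest: This is a standard precedence ladder (X over V over A), with each level left-recursive on its own operator ('or' at X, 'xor' at V). That structure is LR(1), hence unambiguous.

Unambiguous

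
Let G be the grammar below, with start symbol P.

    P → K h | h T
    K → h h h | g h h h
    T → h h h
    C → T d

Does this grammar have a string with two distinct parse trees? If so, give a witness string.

Witness: h h h h

Derivation 1: P ⇒ K h ⇒ h h h h
Derivation 2: P ⇒ h T ⇒ h h h h

Two distinct leftmost derivations for the same string.

Ambiguous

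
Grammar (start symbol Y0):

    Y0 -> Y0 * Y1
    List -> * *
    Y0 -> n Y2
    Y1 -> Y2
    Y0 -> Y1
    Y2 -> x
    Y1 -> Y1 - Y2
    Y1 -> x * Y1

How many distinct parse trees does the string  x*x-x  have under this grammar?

3

Parse trees for x*x-x:
  [Y0 [Y0 [Y1 [Y2 x]]] * [Y1 [Y1 [Y2 x]] - [Y2 x]]]
  [Y0 [Y1 [Y1 x * [Y1 [Y2 x]]] - [Y2 x]]]
  [Y0 [Y1 x * [Y1 [Y1 [Y2 x]] - [Y2 x]]]]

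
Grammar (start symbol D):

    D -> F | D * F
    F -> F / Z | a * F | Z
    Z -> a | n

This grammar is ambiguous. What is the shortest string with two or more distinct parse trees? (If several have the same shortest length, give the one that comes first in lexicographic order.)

a * a

length 1: no string has ≥2 trees
length 3: a * a has 2 parse trees

Two derivations of a * a:
  D ⇒ F ⇒ a * F ⇒ a * Z ⇒ a * a
  D ⇒ D * F ⇒ F * F ⇒ Z * F ⇒ a * F ⇒ a * Z ⇒ a * a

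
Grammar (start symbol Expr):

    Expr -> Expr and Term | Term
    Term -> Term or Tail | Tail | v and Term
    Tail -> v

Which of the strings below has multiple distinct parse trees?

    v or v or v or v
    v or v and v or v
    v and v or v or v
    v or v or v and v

v and v or v or v

v or v or v or v: 1 tree
v or v and v or v: 1 tree
v and v or v or v: 4 trees
v or v or v and v: 1 tree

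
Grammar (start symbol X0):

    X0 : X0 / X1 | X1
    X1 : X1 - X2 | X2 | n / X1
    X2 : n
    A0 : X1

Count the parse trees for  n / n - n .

3

Parse trees for n / n - n:
  [X0 [X0 [X1 [X2 n]]] / [X1 [X1 [X2 n]] - [X2 n]]]
  [X0 [X1 [X1 n / [X1 [X2 n]]] - [X2 n]]]
  [X0 [X1 n / [X1 [X1 [X2 n]] - [X2 n]]]]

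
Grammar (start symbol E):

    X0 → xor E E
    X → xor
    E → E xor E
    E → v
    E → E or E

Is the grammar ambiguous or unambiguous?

Ambiguous

Witness: v or v or v

Derivation 1: E ⇒ E or E ⇒ v or E ⇒ v or E or E ⇒ v or v or E ⇒ v or v or v
Derivation 2: E ⇒ E or E ⇒ E or E or E ⇒ v or E or E ⇒ v or v or E ⇒ v or v or v

Two distinct leftmost derivations for the same string.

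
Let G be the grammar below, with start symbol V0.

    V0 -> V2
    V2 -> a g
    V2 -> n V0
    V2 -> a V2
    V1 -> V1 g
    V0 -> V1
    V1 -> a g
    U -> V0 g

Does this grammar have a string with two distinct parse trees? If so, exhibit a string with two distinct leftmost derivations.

Ambiguous

Witness: a g

Derivation 1: V0 ⇒ V2 ⇒ a g
Derivation 2: V0 ⇒ V1 ⇒ a g

Two distinct leftmost derivations for the same string.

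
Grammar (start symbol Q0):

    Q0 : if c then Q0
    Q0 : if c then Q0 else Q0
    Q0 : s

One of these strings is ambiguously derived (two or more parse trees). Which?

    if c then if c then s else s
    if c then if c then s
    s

if c then if c then s else s

if c then if c then s else s: 2 trees
if c then if c then s: 1 tree
s: 1 tree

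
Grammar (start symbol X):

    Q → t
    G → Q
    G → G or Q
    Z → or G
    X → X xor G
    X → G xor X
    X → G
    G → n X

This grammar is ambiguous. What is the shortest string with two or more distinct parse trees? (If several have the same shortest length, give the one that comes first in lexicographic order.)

t xor t

length 1: no string has ≥2 trees
length 2: no string has ≥2 trees
length 3: t xor t has 2 parse trees

Two derivations of t xor t:
  X ⇒ X xor G ⇒ G xor G ⇒ Q xor G ⇒ t xor G ⇒ t xor Q ⇒ t xor t
  X ⇒ G xor X ⇒ Q xor X ⇒ t xor X ⇒ t xor G ⇒ t xor Q ⇒ t xor t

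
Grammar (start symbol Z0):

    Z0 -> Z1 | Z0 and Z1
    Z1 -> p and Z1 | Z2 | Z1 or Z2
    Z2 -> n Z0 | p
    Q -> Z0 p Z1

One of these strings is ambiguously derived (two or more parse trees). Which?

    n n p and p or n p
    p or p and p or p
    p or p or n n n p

n n p and p or n p

n n p and p or n p: 10 trees
p or p and p or p: 1 tree
p or p or n n n p: 1 tree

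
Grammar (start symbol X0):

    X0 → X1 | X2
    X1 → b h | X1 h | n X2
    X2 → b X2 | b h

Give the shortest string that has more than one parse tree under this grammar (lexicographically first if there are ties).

length 2: b h has 2 parse trees

Two derivations of b h:
  X0 ⇒ X1 ⇒ b h
  X0 ⇒ X2 ⇒ b h

b h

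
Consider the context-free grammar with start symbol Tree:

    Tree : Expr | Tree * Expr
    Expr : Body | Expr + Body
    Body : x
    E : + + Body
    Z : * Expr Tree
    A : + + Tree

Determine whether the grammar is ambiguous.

(E, Z, A are unreachable from Tree, so their rules don't affect L(Tree).) This is a standard precedence ladder (Tree over Expr over Body), with each level left-recursive on its own operator ('*' at Tree, '+' at Expr). That structure is LR(1), hence unambiguous.

Unambiguous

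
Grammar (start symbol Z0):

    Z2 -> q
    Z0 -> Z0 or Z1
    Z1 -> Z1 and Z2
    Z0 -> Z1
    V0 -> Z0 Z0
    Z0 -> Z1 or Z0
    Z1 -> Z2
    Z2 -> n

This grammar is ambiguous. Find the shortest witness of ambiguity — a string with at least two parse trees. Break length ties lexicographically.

n or n

length 1: no string has ≥2 trees
length 3: n or n has 2 parse trees

Two derivations of n or n:
  Z0 ⇒ Z0 or Z1 ⇒ Z1 or Z1 ⇒ Z2 or Z1 ⇒ n or Z1 ⇒ n or Z2 ⇒ n or n
  Z0 ⇒ Z1 or Z0 ⇒ Z2 or Z0 ⇒ n or Z0 ⇒ n or Z1 ⇒ n or Z2 ⇒ n or n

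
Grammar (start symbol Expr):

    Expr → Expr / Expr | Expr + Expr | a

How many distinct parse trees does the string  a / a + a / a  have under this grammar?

5

Parse trees for a / a + a / a:
  [Expr [Expr a] / [Expr [Expr [Expr a] + [Expr a]] / [Expr a]]]
  [Expr [Expr a] / [Expr [Expr a] + [Expr [Expr a] / [Expr a]]]]
  [Expr [Expr [Expr a] / [Expr [Expr a] + [Expr a]]] / [Expr a]]
  [Expr [Expr [Expr [Expr a] / [Expr a]] + [Expr a]] / [Expr a]]
  [Expr [Expr [Expr a] / [Expr a]] + [Expr [Expr a] / [Expr a]]]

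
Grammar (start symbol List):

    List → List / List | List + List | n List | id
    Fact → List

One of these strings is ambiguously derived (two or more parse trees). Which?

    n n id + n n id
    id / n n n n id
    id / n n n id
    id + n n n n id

n n id + n n id: 3 trees
id / n n n n id: 1 tree
id / n n n id: 1 tree
id + n n n n id: 1 tree

n n id + n n id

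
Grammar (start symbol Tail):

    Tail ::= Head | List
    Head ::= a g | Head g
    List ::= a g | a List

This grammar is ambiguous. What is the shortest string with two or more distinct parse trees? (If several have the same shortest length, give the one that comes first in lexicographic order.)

a g

length 2: a g has 2 parse trees

Two derivations of a g:
  Tail ⇒ Head ⇒ a g
  Tail ⇒ List ⇒ a g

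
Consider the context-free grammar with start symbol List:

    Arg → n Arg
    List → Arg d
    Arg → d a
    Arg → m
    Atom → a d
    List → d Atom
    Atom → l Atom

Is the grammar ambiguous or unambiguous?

Witness: d a d

Derivation 1: List ⇒ Arg d ⇒ d a d
Derivation 2: List ⇒ d Atom ⇒ d a d

Two distinct leftmost derivations for the same string.

Ambiguous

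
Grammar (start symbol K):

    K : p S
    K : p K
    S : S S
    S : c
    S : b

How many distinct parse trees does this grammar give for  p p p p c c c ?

Parse trees for p p p p c c c:
  [K p [K p [K p [K p [S [S c] [S [S c] [S c]]]]]]]
  [K p [K p [K p [K p [S [S [S c] [S c]] [S c]]]]]]

2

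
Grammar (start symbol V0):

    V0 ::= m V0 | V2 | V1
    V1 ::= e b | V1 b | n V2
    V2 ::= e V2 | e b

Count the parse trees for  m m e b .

Parse trees for m m e b:
  [V0 m [V0 m [V0 [V2 e b]]]]
  [V0 m [V0 m [V0 [V1 e b]]]]

2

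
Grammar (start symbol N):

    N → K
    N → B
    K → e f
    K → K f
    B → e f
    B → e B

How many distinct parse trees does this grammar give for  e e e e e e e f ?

1

Parse trees for e e e e e e e f:
  [N [B e [B e [B e [B e [B e [B e [B e f]]]]]]]]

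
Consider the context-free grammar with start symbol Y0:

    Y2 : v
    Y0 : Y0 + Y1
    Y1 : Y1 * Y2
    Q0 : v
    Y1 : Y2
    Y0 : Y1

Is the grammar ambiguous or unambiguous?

Unambiguous

Only Y0, Y1, Y2 are reachable from Y0; ignoring the rest: The grammar is stratified — Y0 handles '+' (left-recursive), Y1 handles '*', Y2 atoms. Each operator has a fixed associativity and precedence level, so every string has one parse.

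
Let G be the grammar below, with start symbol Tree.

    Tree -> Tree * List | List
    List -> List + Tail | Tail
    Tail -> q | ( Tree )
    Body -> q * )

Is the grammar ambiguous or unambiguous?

(Body is unreachable from Tree, so its rules don't affect L(Tree).) This is a standard precedence ladder (Tree over List over Tail), with each level left-recursive on its own operator ('*' at Tree, '+' at List). That structure is LR(1), hence unambiguous.

Unambiguous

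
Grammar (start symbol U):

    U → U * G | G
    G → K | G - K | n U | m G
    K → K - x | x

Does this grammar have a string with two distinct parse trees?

Ambiguous

Witness: x - x

Derivation 1: U ⇒ G ⇒ K ⇒ K - x ⇒ x - x
Derivation 2: U ⇒ G ⇒ G - K ⇒ K - K ⇒ x - K ⇒ x - x

Two distinct leftmost derivations for the same string.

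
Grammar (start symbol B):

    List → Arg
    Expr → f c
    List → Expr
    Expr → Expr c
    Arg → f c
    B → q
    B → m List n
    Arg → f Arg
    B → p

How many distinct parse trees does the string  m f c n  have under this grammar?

Parse trees for m f c n:
  [B m [List [Arg f c]] n]
  [B m [List [Expr f c]] n]

2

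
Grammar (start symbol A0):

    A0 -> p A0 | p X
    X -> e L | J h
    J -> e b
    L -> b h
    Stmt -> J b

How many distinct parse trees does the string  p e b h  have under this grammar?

2

Parse trees for p e b h:
  [A0 p [X e [L b h]]]
  [A0 p [X [J e b] h]]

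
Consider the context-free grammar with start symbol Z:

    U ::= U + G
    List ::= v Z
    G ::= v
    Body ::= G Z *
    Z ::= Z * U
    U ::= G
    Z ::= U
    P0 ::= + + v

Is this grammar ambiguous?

(P0, List, Body are unreachable from Z, so their rules don't affect L(Z).) The grammar is stratified — Z handles '*' (left-recursive), U handles '+', G atoms. Each operator has a fixed associativity and precedence level, so every string has one parse.

Unambiguous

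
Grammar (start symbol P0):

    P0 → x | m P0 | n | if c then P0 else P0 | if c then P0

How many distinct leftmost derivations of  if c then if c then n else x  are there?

2

Parse trees for if c then if c then n else x:
  [P0 if c then [P0 if c then [P0 n]] else [P0 x]]
  [P0 if c then [P0 if c then [P0 n] else [P0 x]]]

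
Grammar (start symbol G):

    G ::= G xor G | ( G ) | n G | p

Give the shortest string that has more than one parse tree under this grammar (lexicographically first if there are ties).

n p xor p

length 1: no string has ≥2 trees
length 2: no string has ≥2 trees
length 3: no string has ≥2 trees
length 4: n p xor p has 2 parse trees

Two derivations of n p xor p:
  G ⇒ G xor G ⇒ n G xor G ⇒ n p xor G ⇒ n p xor p
  G ⇒ n G ⇒ n G xor G ⇒ n p xor G ⇒ n p xor p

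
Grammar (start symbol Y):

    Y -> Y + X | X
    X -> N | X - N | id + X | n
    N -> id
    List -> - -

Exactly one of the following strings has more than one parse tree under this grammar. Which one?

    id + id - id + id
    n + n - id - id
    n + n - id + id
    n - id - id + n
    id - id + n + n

id + id - id + id

id + id - id + id: 3 trees
n + n - id - id: 1 tree
n + n - id + id: 1 tree
n - id - id + n: 1 tree
id - id + n + n: 1 tree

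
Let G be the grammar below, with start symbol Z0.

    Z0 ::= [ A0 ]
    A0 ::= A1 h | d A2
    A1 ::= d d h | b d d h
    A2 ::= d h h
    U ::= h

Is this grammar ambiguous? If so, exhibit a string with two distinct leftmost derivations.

Witness: [ d d h h ]

Derivation 1: Z0 ⇒ [ A0 ] ⇒ [ A1 h ] ⇒ [ d d h h ]
Derivation 2: Z0 ⇒ [ A0 ] ⇒ [ d A2 ] ⇒ [ d d h h ]

Two distinct leftmost derivations for the same string.

Ambiguous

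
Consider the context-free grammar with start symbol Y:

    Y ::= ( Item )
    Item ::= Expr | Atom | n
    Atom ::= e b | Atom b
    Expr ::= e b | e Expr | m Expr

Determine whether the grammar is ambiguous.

Witness: ( e b )

Derivation 1: Y ⇒ ( Item ) ⇒ ( Expr ) ⇒ ( e b )
Derivation 2: Y ⇒ ( Item ) ⇒ ( Atom ) ⇒ ( e b )

Two distinct leftmost derivations for the same string.

Ambiguous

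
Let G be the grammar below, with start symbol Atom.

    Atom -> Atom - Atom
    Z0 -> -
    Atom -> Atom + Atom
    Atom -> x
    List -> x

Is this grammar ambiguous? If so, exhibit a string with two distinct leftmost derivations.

Witness: x + x + x

Derivation 1: Atom ⇒ Atom + Atom ⇒ Atom + Atom + Atom ⇒ x + Atom + Atom ⇒ x + x + Atom ⇒ x + x + x
Derivation 2: Atom ⇒ Atom + Atom ⇒ x + Atom ⇒ x + Atom + Atom ⇒ x + x + Atom ⇒ x + x + x

Two distinct leftmost derivations for the same string.

Ambiguous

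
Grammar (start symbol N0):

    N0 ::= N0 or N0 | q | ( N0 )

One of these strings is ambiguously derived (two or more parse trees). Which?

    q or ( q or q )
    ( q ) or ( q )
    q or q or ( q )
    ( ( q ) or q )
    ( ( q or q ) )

q or ( q or q ): 1 tree
( q ) or ( q ): 1 tree
q or q or ( q ): 2 trees
( ( q ) or q ): 1 tree
( ( q or q ) ): 1 tree

q or q or ( q )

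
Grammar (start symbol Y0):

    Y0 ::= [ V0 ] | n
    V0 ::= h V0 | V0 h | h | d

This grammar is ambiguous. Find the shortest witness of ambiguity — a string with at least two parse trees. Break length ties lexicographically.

length 1: no string has ≥2 trees
length 3: no string has ≥2 trees
length 4: [ h h ] has 2 parse trees

Two derivations of [ h h ]:
  Y0 ⇒ [ V0 ] ⇒ [ h V0 ] ⇒ [ h h ]
  Y0 ⇒ [ V0 ] ⇒ [ V0 h ] ⇒ [ h h ]

[ h h ]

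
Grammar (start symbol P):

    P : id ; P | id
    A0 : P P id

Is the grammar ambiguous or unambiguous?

(A0 is unreachable from P, so its rules don't affect L(P).) Right-recursive list with a separator: after each atom, whether the separator follows determines the rule. One parse per string.

Unambiguous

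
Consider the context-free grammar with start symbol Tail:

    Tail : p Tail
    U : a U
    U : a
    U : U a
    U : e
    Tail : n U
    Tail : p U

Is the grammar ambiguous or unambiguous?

Witness: n a a

Derivation 1: Tail ⇒ n U ⇒ n a U ⇒ n a a
Derivation 2: Tail ⇒ n U ⇒ n U a ⇒ n a a

Two distinct leftmost derivations for the same string.

Ambiguous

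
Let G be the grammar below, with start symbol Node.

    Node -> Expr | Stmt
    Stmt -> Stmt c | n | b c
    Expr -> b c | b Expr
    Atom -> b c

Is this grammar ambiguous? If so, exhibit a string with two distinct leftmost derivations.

Ambiguous

Witness: b c

Derivation 1: Node ⇒ Expr ⇒ b c
Derivation 2: Node ⇒ Stmt ⇒ b c

Two distinct leftmost derivations for the same string.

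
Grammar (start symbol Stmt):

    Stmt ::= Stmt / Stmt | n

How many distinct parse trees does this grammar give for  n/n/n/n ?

Parse trees for n/n/n/n:
  [Stmt [Stmt n] / [Stmt [Stmt n] / [Stmt [Stmt n] / [Stmt n]]]]
  [Stmt [Stmt n] / [Stmt [Stmt [Stmt n] / [Stmt n]] / [Stmt n]]]
  [Stmt [Stmt [Stmt n] / [Stmt n]] / [Stmt [Stmt n] / [Stmt n]]]
  [Stmt [Stmt [Stmt n] / [Stmt [Stmt n] / [Stmt n]]] / [Stmt n]]
  [Stmt [Stmt [Stmt [Stmt n] / [Stmt n]] / [Stmt n]] / [Stmt n]]

5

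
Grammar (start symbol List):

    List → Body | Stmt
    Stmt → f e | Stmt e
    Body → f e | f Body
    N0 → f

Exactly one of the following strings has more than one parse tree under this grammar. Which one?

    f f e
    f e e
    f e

f f e: 1 tree
f e e: 1 tree
f e: 2 trees

f e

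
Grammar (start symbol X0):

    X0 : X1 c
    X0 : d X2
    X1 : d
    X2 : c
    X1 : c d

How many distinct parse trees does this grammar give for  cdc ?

Parse trees for cdc:
  [X0 [X1 c d] c]

1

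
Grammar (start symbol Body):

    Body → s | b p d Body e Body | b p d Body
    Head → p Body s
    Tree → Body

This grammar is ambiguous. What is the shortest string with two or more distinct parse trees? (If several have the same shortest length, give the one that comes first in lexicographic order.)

length 1: no string has ≥2 trees
length 4: no string has ≥2 trees
length 6: no string has ≥2 trees
length 7: no string has ≥2 trees
length 9: b p d b p d s e s has 2 parse trees

Two derivations of b p d b p d s e s:
  Body ⇒ b p d Body e Body ⇒ b p d b p d Body e Body ⇒ b p d b p d s e Body ⇒ b p d b p d s e s
  Body ⇒ b p d Body ⇒ b p d b p d Body e Body ⇒ b p d b p d s e Body ⇒ b p d b p d s e s

b p d b p d s e s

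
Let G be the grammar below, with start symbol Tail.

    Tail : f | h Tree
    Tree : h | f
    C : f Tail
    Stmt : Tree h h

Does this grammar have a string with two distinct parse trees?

(C, Stmt are unreachable from Tail, so their rules don't affect L(Tail).) Each reachable nonterminal has at most one production per leading terminal, and all productions are right-linear; the derivation is determined token-by-token.

Unambiguous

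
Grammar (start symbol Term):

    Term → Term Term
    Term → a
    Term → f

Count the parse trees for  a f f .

Parse trees for a f f:
  [Term [Term a] [Term [Term f] [Term f]]]
  [Term [Term [Term a] [Term f]] [Term f]]

2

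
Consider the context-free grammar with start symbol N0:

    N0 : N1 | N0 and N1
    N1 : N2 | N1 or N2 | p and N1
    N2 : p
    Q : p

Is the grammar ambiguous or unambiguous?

Ambiguous

Witness: p and p

Derivation 1: N0 ⇒ N1 ⇒ p and N1 ⇒ p and N2 ⇒ p and p
Derivation 2: N0 ⇒ N0 and N1 ⇒ N1 and N1 ⇒ N2 and N1 ⇒ p and N1 ⇒ p and N2 ⇒ p and p

Two distinct leftmost derivations for the same string.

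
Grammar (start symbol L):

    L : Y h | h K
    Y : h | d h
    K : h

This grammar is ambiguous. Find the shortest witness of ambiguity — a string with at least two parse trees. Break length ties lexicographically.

h h

length 2: h h has 2 parse trees

Two derivations of h h:
  L ⇒ Y h ⇒ h h
  L ⇒ h K ⇒ h h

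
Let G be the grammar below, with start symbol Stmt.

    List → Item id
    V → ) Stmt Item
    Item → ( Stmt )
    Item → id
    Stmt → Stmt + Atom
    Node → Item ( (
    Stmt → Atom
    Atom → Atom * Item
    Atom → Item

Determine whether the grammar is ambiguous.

Unambiguous

(V, Node, List are unreachable from Stmt, so their rules don't affect L(Stmt).) Stmt → Stmt + Atom | Atom  ;  Atom → Atom * Item | Item  — a left-associative chain with Item at the bottom. Each string factors uniquely by precedence.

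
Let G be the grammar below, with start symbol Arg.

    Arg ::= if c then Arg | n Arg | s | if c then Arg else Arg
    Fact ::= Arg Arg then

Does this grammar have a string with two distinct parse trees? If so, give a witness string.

Ambiguous

Witness: if c then if c then s else s

Derivation 1: Arg ⇒ if c then Arg ⇒ if c then if c then Arg else Arg ⇒ if c then if c then s else Arg ⇒ if c then if c then s else s
Derivation 2: Arg ⇒ if c then Arg else Arg ⇒ if c then if c then Arg else Arg ⇒ if c then if c then s else Arg ⇒ if c then if c then s else s

Two distinct leftmost derivations for the same string.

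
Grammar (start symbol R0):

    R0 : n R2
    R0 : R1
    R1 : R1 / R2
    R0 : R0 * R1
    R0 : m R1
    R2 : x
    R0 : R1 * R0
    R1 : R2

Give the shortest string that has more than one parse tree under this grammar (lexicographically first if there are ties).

x * x

length 1: no string has ≥2 trees
length 2: no string has ≥2 trees
length 3: x * x has 2 parse trees

Two derivations of x * x:
  R0 ⇒ R0 * R1 ⇒ R1 * R1 ⇒ R2 * R1 ⇒ x * R1 ⇒ x * R2 ⇒ x * x
  R0 ⇒ R1 * R0 ⇒ R2 * R0 ⇒ x * R0 ⇒ x * R1 ⇒ x * R2 ⇒ x * x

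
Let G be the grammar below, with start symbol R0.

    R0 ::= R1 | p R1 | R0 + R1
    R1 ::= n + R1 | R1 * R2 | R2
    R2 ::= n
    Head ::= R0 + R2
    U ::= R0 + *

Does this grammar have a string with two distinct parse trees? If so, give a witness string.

Ambiguous

Witness: n + n

Derivation 1: R0 ⇒ R1 ⇒ n + R1 ⇒ n + R2 ⇒ n + n
Derivation 2: R0 ⇒ R0 + R1 ⇒ R1 + R1 ⇒ R2 + R1 ⇒ n + R1 ⇒ n + R2 ⇒ n + n

Two distinct leftmost derivations for the same string.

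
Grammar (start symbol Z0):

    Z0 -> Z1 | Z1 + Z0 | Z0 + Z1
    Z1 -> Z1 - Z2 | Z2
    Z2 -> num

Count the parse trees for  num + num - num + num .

4

Parse trees for num + num - num + num:
  [Z0 [Z1 [Z2 num]] + [Z0 [Z1 [Z1 [Z2 num]] - [Z2 num]] + [Z0 [Z1 [Z2 num]]]]]
  [Z0 [Z1 [Z2 num]] + [Z0 [Z0 [Z1 [Z1 [Z2 num]] - [Z2 num]]] + [Z1 [Z2 num]]]]
  [Z0 [Z0 [Z1 [Z2 num]] + [Z0 [Z1 [Z1 [Z2 num]] - [Z2 num]]]] + [Z1 [Z2 num]]]
  [Z0 [Z0 [Z0 [Z1 [Z2 num]]] + [Z1 [Z1 [Z2 num]] - [Z2 num]]] + [Z1 [Z2 num]]]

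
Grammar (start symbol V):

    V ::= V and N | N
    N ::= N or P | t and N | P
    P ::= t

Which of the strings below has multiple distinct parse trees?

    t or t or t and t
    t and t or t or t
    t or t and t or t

t or t or t and t: 1 tree
t and t or t or t: 4 trees
t or t and t or t: 1 tree

t and t or t or t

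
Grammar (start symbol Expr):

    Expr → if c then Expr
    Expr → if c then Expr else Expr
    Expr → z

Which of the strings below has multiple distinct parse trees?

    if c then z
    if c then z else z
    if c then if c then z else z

if c then if c then z else z

if c then z: 1 tree
if c then z else z: 1 tree
if c then if c then z else z: 2 trees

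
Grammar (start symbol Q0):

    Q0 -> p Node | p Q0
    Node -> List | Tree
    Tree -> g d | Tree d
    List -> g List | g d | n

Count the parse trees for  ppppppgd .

Parse trees for ppppppgd:
  [Q0 p [Q0 p [Q0 p [Q0 p [Q0 p [Q0 p [Node [List g d]]]]]]]]
  [Q0 p [Q0 p [Q0 p [Q0 p [Q0 p [Q0 p [Node [Tree g d]]]]]]]]

2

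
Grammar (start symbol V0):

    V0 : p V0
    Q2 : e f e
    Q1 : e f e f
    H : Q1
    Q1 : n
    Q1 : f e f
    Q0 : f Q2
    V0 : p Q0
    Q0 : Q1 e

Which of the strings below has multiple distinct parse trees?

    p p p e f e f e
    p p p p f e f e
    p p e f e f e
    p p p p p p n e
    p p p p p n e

p p p e f e f e: 1 tree
p p p p f e f e: 2 trees
p p e f e f e: 1 tree
p p p p p p n e: 1 tree
p p p p p n e: 1 tree

p p p p f e f e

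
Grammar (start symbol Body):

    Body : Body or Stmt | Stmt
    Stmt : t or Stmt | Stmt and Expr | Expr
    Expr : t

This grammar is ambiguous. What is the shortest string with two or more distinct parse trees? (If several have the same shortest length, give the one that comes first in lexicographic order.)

length 1: no string has ≥2 trees
length 3: t or t has 2 parse trees

Two derivations of t or t:
  Body ⇒ Body or Stmt ⇒ Stmt or Stmt ⇒ Expr or Stmt ⇒ t or Stmt ⇒ t or Expr ⇒ t or t
  Body ⇒ Stmt ⇒ t or Stmt ⇒ t or Expr ⇒ t or t

t or t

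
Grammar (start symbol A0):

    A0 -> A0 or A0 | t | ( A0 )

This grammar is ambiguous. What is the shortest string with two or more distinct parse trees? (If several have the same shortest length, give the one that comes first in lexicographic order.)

t or t or t

length 1: no string has ≥2 trees
length 3: no string has ≥2 trees
length 5: t or t or t has 2 parse trees

Two derivations of t or t or t:
  A0 ⇒ A0 or A0 ⇒ A0 or A0 or A0 ⇒ t or A0 or A0 ⇒ t or t or A0 ⇒ t or t or t
  A0 ⇒ A0 or A0 ⇒ t or A0 ⇒ t or A0 or A0 ⇒ t or t or A0 ⇒ t or t or t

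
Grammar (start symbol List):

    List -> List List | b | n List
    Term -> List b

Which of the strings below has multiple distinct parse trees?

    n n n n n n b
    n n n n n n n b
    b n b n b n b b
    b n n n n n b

n n n n n n b: 1 tree
n n n n n n n b: 1 tree
b n b n b n b b: 55 trees
b n n n n n b: 1 tree

b n b n b n b b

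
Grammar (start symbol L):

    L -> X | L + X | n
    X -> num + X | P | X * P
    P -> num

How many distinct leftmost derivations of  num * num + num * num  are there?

Parse trees for num * num + num * num:
  [L [L [X [X [P num]] * [P num]]] + [X [X [P num]] * [P num]]]

1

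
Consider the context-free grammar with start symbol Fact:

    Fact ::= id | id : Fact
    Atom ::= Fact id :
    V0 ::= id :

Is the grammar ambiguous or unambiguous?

Only Fact is reachable from Fact; ignoring the rest: The reachable grammar is A → atom sep A | atom. Each atom is followed by either the separator (recurse) or end-of-string (stop) — no choice point.

Unambiguous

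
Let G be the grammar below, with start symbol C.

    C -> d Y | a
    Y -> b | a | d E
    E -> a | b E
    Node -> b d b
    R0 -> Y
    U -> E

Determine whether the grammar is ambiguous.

Unambiguous

(Node, R0, U are unreachable from C, so their rules don't affect L(C).) The reachable rules are right-linear with at most one rule per (nonterminal, next-terminal) pair. Each input token forces the next rule, so parsing is deterministic.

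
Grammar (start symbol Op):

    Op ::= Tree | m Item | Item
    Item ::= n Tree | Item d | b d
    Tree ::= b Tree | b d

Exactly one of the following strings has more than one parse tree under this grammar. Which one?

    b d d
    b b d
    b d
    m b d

b d

b d d: 1 tree
b b d: 1 tree
b d: 2 trees
m b d: 1 tree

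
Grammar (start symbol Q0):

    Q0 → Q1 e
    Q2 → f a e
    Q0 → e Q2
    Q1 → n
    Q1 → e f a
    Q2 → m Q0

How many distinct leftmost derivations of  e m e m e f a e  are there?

2

Parse trees for e m e m e f a e:
  [Q0 e [Q2 m [Q0 e [Q2 m [Q0 [Q1 e f a] e]]]]]
  [Q0 e [Q2 m [Q0 e [Q2 m [Q0 e [Q2 f a e]]]]]]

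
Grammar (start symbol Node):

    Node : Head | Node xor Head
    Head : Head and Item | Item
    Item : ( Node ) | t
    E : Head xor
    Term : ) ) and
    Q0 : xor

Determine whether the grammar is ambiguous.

Unambiguous

(E, Term, Q0 are unreachable from Node, so their rules don't affect L(Node).) The grammar is stratified — Node handles 'xor' (left-recursive), Head handles 'and', Item atoms. Each operator has a fixed associativity and precedence level, so every string has one parse.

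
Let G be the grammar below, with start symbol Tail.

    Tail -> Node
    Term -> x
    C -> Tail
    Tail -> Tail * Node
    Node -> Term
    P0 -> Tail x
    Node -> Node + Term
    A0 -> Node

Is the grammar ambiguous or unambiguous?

Unambiguous

(P0, A0, C are unreachable from Tail, so their rules don't affect L(Tail).) This is a standard precedence ladder (Tail over Node over Term), with each level left-recursive on its own operator ('*' at Tail, '+' at Node). That structure is LR(1), hence unambiguous.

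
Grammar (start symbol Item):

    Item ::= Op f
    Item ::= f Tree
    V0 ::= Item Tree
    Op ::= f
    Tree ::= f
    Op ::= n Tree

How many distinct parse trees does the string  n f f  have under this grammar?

Parse trees for n f f:
  [Item [Op n [Tree f]] f]

1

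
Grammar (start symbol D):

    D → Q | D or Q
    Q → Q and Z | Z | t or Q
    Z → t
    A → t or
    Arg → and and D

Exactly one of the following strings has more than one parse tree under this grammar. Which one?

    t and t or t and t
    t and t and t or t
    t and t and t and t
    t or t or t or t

t or t or t or t

t and t or t and t: 1 tree
t and t and t or t: 1 tree
t and t and t and t: 1 tree
t or t or t or t: 8 trees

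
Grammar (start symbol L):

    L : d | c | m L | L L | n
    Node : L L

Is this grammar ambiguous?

Witness: c c c

Derivation 1: L ⇒ L L ⇒ c L ⇒ c L L ⇒ c c L ⇒ c c c
Derivation 2: L ⇒ L L ⇒ L L L ⇒ c L L ⇒ c c L ⇒ c c c

Two distinct leftmost derivations for the same string.

Ambiguous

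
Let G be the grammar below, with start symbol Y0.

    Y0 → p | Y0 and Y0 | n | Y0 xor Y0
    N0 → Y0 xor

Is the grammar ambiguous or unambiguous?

Witness: n and n and n

Derivation 1: Y0 ⇒ Y0 and Y0 ⇒ Y0 and Y0 and Y0 ⇒ n and Y0 and Y0 ⇒ n and n and Y0 ⇒ n and n and n
Derivation 2: Y0 ⇒ Y0 and Y0 ⇒ n and Y0 ⇒ n and Y0 and Y0 ⇒ n and n and Y0 ⇒ n and n and n

Two distinct leftmost derivations for the same string.

Ambiguous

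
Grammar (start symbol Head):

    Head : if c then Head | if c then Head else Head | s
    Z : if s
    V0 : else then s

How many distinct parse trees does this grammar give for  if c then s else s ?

Parse trees for if c then s else s:
  [Head if c then [Head s] else [Head s]]

1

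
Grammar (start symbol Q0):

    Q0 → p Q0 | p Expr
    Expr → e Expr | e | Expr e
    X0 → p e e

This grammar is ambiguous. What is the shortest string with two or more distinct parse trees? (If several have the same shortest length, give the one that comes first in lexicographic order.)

length 2: no string has ≥2 trees
length 3: p e e has 2 parse trees

Two derivations of p e e:
  Q0 ⇒ p Expr ⇒ p e Expr ⇒ p e e
  Q0 ⇒ p Expr ⇒ p Expr e ⇒ p e e

p e e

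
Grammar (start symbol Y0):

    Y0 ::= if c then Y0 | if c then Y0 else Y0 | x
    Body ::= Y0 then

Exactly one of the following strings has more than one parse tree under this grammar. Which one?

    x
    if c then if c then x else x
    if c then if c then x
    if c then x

if c then if c then x else x

x: 1 tree
if c then if c then x else x: 2 trees
if c then if c then x: 1 tree
if c then x: 1 tree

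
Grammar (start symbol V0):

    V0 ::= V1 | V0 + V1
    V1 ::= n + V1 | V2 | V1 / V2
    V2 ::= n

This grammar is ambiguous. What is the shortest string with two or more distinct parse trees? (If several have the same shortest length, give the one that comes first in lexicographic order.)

n + n

length 1: no string has ≥2 trees
length 3: n + n has 2 parse trees

Two derivations of n + n:
  V0 ⇒ V1 ⇒ n + V1 ⇒ n + V2 ⇒ n + n
  V0 ⇒ V0 + V1 ⇒ V1 + V1 ⇒ V2 + V1 ⇒ n + V1 ⇒ n + V2 ⇒ n + n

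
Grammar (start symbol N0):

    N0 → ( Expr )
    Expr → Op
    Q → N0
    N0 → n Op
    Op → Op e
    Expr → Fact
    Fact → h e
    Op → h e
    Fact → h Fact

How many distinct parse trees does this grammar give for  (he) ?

Parse trees for (he):
  [N0 ( [Expr [Op h e]] )]
  [N0 ( [Expr [Fact h e]] )]

2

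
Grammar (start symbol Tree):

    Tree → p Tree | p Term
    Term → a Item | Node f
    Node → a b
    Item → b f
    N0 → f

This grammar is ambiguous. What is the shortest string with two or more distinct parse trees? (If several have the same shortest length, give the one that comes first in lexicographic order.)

p a b f

length 4: p a b f has 2 parse trees

Two derivations of p a b f:
  Tree ⇒ p Term ⇒ p a Item ⇒ p a b f
  Tree ⇒ p Term ⇒ p Node f ⇒ p a b f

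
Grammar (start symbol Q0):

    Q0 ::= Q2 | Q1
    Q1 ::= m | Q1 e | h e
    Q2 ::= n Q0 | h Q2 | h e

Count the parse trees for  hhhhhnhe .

Parse trees for hhhhhnhe:
  [Q0 [Q2 h [Q2 h [Q2 h [Q2 h [Q2 h [Q2 n [Q0 [Q2 h e]]]]]]]]]
  [Q0 [Q2 h [Q2 h [Q2 h [Q2 h [Q2 h [Q2 n [Q0 [Q1 h e]]]]]]]]]

2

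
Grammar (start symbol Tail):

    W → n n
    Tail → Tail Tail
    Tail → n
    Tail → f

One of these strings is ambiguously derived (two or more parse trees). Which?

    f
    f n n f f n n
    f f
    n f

f n n f f n n

f: 1 tree
f n n f f n n: 132 trees
f f: 1 tree
n f: 1 tree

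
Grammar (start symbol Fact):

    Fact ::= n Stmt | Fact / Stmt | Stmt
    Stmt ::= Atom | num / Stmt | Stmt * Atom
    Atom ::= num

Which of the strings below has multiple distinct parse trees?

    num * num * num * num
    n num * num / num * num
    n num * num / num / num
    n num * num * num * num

num * num * num * num: 1 tree
n num * num / num * num: 1 tree
n num * num / num / num: 2 trees
n num * num * num * num: 1 tree

n num * num / num / num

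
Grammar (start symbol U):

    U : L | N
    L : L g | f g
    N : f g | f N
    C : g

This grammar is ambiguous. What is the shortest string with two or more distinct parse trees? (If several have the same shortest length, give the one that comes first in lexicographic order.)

length 2: f g has 2 parse trees

Two derivations of f g:
  U ⇒ L ⇒ f g
  U ⇒ N ⇒ f g

f g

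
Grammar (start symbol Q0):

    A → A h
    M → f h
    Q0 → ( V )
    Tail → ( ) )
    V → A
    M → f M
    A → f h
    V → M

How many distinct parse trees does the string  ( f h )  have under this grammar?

Parse trees for ( f h ):
  [Q0 ( [V [A f h]] )]
  [Q0 ( [V [M f h]] )]

2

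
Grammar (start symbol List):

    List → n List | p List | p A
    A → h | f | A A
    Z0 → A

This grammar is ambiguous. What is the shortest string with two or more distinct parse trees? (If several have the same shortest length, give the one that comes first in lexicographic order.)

p f f f

length 2: no string has ≥2 trees
length 3: no string has ≥2 trees
length 4: p f f f has 2 parse trees

Two derivations of p f f f:
  List ⇒ p A ⇒ p A A ⇒ p f A ⇒ p f A A ⇒ p f f A ⇒ p f f f
  List ⇒ p A ⇒ p A A ⇒ p A A A ⇒ p f A A ⇒ p f f A ⇒ p f f f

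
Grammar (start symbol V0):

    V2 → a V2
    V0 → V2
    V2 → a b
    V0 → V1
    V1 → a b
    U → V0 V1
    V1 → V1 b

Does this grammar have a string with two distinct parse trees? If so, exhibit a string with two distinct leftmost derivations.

Ambiguous

Witness: a b

Derivation 1: V0 ⇒ V2 ⇒ a b
Derivation 2: V0 ⇒ V1 ⇒ a b

Two distinct leftmost derivations for the same string.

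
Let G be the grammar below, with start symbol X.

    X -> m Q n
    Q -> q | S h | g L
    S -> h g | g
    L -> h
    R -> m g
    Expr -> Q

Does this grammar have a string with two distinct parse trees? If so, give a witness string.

Ambiguous

Witness: m g h n

Derivation 1: X ⇒ m Q n ⇒ m S h n ⇒ m g h n
Derivation 2: X ⇒ m Q n ⇒ m g L n ⇒ m g h n

Two distinct leftmost derivations for the same string.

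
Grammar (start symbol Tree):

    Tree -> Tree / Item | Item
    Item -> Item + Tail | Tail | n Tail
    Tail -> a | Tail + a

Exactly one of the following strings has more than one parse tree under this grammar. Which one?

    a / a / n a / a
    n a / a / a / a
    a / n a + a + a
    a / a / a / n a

a / a / n a / a: 1 tree
n a / a / a / a: 1 tree
a / n a + a + a: 4 trees
a / a / a / n a: 1 tree

a / n a + a + a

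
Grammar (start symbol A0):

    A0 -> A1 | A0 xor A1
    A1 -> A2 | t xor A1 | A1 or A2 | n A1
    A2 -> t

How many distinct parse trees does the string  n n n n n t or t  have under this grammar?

6

Parse trees for n n n n n t or t:
  [A0 [A1 [A1 n [A1 n [A1 n [A1 n [A1 n [A1 [A2 t]]]]]]] or [A2 t]]]
  [A0 [A1 n [A1 [A1 n [A1 n [A1 n [A1 n [A1 [A2 t]]]]]] or [A2 t]]]]
  [A0 [A1 n [A1 n [A1 [A1 n [A1 n [A1 n [A1 [A2 t]]]]] or [A2 t]]]]]
  [A0 [A1 n [A1 n [A1 n [A1 [A1 n [A1 n [A1 [A2 t]]]] or [A2 t]]]]]]
  [A0 [A1 n [A1 n [A1 n [A1 n [A1 [A1 n [A1 [A2 t]]] or [A2 t]]]]]]]
  [A0 [A1 n [A1 n [A1 n [A1 n [A1 n [A1 [A1 [A2 t]] or [A2 t]]]]]]]]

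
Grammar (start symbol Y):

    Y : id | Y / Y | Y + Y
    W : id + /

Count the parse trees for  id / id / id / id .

5

Parse trees for id / id / id / id:
  [Y [Y id] / [Y [Y id] / [Y [Y id] / [Y id]]]]
  [Y [Y id] / [Y [Y [Y id] / [Y id]] / [Y id]]]
  [Y [Y [Y id] / [Y id]] / [Y [Y id] / [Y id]]]
  [Y [Y [Y id] / [Y [Y id] / [Y id]]] / [Y id]]
  [Y [Y [Y [Y id] / [Y id]] / [Y id]] / [Y id]]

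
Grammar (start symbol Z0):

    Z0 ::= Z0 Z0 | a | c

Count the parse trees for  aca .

Parse trees for aca:
  [Z0 [Z0 a] [Z0 [Z0 c] [Z0 a]]]
  [Z0 [Z0 [Z0 a] [Z0 c]] [Z0 a]]

2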